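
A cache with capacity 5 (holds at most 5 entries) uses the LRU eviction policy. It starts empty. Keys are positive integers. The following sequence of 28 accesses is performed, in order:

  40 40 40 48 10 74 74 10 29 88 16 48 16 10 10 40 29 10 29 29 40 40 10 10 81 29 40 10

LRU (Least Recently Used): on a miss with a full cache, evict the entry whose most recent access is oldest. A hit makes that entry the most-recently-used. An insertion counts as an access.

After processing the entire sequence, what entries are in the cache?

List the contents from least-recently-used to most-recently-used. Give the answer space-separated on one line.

Answer: 16 81 29 40 10

Derivation:
LRU simulation (capacity=5):
  1. access 40: MISS. Cache (LRU->MRU): [40]
  2. access 40: HIT. Cache (LRU->MRU): [40]
  3. access 40: HIT. Cache (LRU->MRU): [40]
  4. access 48: MISS. Cache (LRU->MRU): [40 48]
  5. access 10: MISS. Cache (LRU->MRU): [40 48 10]
  6. access 74: MISS. Cache (LRU->MRU): [40 48 10 74]
  7. access 74: HIT. Cache (LRU->MRU): [40 48 10 74]
  8. access 10: HIT. Cache (LRU->MRU): [40 48 74 10]
  9. access 29: MISS. Cache (LRU->MRU): [40 48 74 10 29]
  10. access 88: MISS, evict 40. Cache (LRU->MRU): [48 74 10 29 88]
  11. access 16: MISS, evict 48. Cache (LRU->MRU): [74 10 29 88 16]
  12. access 48: MISS, evict 74. Cache (LRU->MRU): [10 29 88 16 48]
  13. access 16: HIT. Cache (LRU->MRU): [10 29 88 48 16]
  14. access 10: HIT. Cache (LRU->MRU): [29 88 48 16 10]
  15. access 10: HIT. Cache (LRU->MRU): [29 88 48 16 10]
  16. access 40: MISS, evict 29. Cache (LRU->MRU): [88 48 16 10 40]
  17. access 29: MISS, evict 88. Cache (LRU->MRU): [48 16 10 40 29]
  18. access 10: HIT. Cache (LRU->MRU): [48 16 40 29 10]
  19. access 29: HIT. Cache (LRU->MRU): [48 16 40 10 29]
  20. access 29: HIT. Cache (LRU->MRU): [48 16 40 10 29]
  21. access 40: HIT. Cache (LRU->MRU): [48 16 10 29 40]
  22. access 40: HIT. Cache (LRU->MRU): [48 16 10 29 40]
  23. access 10: HIT. Cache (LRU->MRU): [48 16 29 40 10]
  24. access 10: HIT. Cache (LRU->MRU): [48 16 29 40 10]
  25. access 81: MISS, evict 48. Cache (LRU->MRU): [16 29 40 10 81]
  26. access 29: HIT. Cache (LRU->MRU): [16 40 10 81 29]
  27. access 40: HIT. Cache (LRU->MRU): [16 10 81 29 40]
  28. access 10: HIT. Cache (LRU->MRU): [16 81 29 40 10]
Total: 17 hits, 11 misses, 6 evictions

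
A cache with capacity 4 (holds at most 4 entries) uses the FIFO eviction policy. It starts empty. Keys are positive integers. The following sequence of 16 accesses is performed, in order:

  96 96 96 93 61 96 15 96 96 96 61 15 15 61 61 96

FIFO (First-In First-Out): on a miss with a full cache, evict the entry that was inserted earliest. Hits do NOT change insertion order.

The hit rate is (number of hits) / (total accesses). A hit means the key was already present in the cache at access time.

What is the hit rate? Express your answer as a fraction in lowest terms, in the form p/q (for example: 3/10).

Answer: 3/4

Derivation:
FIFO simulation (capacity=4):
  1. access 96: MISS. Cache (old->new): [96]
  2. access 96: HIT. Cache (old->new): [96]
  3. access 96: HIT. Cache (old->new): [96]
  4. access 93: MISS. Cache (old->new): [96 93]
  5. access 61: MISS. Cache (old->new): [96 93 61]
  6. access 96: HIT. Cache (old->new): [96 93 61]
  7. access 15: MISS. Cache (old->new): [96 93 61 15]
  8. access 96: HIT. Cache (old->new): [96 93 61 15]
  9. access 96: HIT. Cache (old->new): [96 93 61 15]
  10. access 96: HIT. Cache (old->new): [96 93 61 15]
  11. access 61: HIT. Cache (old->new): [96 93 61 15]
  12. access 15: HIT. Cache (old->new): [96 93 61 15]
  13. access 15: HIT. Cache (old->new): [96 93 61 15]
  14. access 61: HIT. Cache (old->new): [96 93 61 15]
  15. access 61: HIT. Cache (old->new): [96 93 61 15]
  16. access 96: HIT. Cache (old->new): [96 93 61 15]
Total: 12 hits, 4 misses, 0 evictions

Hit rate = 12/16 = 3/4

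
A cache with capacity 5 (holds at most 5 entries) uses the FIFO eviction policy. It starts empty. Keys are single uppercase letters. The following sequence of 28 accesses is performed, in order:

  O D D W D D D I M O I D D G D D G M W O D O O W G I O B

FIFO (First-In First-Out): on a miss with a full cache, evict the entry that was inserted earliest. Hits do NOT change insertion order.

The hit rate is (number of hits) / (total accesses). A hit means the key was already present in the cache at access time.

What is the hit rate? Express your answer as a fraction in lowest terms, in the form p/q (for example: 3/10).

FIFO simulation (capacity=5):
  1. access O: MISS. Cache (old->new): [O]
  2. access D: MISS. Cache (old->new): [O D]
  3. access D: HIT. Cache (old->new): [O D]
  4. access W: MISS. Cache (old->new): [O D W]
  5. access D: HIT. Cache (old->new): [O D W]
  6. access D: HIT. Cache (old->new): [O D W]
  7. access D: HIT. Cache (old->new): [O D W]
  8. access I: MISS. Cache (old->new): [O D W I]
  9. access M: MISS. Cache (old->new): [O D W I M]
  10. access O: HIT. Cache (old->new): [O D W I M]
  11. access I: HIT. Cache (old->new): [O D W I M]
  12. access D: HIT. Cache (old->new): [O D W I M]
  13. access D: HIT. Cache (old->new): [O D W I M]
  14. access G: MISS, evict O. Cache (old->new): [D W I M G]
  15. access D: HIT. Cache (old->new): [D W I M G]
  16. access D: HIT. Cache (old->new): [D W I M G]
  17. access G: HIT. Cache (old->new): [D W I M G]
  18. access M: HIT. Cache (old->new): [D W I M G]
  19. access W: HIT. Cache (old->new): [D W I M G]
  20. access O: MISS, evict D. Cache (old->new): [W I M G O]
  21. access D: MISS, evict W. Cache (old->new): [I M G O D]
  22. access O: HIT. Cache (old->new): [I M G O D]
  23. access O: HIT. Cache (old->new): [I M G O D]
  24. access W: MISS, evict I. Cache (old->new): [M G O D W]
  25. access G: HIT. Cache (old->new): [M G O D W]
  26. access I: MISS, evict M. Cache (old->new): [G O D W I]
  27. access O: HIT. Cache (old->new): [G O D W I]
  28. access B: MISS, evict G. Cache (old->new): [O D W I B]
Total: 17 hits, 11 misses, 6 evictions

Hit rate = 17/28

Answer: 17/28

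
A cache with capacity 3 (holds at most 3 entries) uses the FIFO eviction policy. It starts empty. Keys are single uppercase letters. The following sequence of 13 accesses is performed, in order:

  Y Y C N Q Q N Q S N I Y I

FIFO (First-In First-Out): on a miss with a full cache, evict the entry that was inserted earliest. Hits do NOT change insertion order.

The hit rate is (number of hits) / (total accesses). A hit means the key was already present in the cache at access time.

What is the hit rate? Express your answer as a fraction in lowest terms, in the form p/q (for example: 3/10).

Answer: 6/13

Derivation:
FIFO simulation (capacity=3):
  1. access Y: MISS. Cache (old->new): [Y]
  2. access Y: HIT. Cache (old->new): [Y]
  3. access C: MISS. Cache (old->new): [Y C]
  4. access N: MISS. Cache (old->new): [Y C N]
  5. access Q: MISS, evict Y. Cache (old->new): [C N Q]
  6. access Q: HIT. Cache (old->new): [C N Q]
  7. access N: HIT. Cache (old->new): [C N Q]
  8. access Q: HIT. Cache (old->new): [C N Q]
  9. access S: MISS, evict C. Cache (old->new): [N Q S]
  10. access N: HIT. Cache (old->new): [N Q S]
  11. access I: MISS, evict N. Cache (old->new): [Q S I]
  12. access Y: MISS, evict Q. Cache (old->new): [S I Y]
  13. access I: HIT. Cache (old->new): [S I Y]
Total: 6 hits, 7 misses, 4 evictions

Hit rate = 6/13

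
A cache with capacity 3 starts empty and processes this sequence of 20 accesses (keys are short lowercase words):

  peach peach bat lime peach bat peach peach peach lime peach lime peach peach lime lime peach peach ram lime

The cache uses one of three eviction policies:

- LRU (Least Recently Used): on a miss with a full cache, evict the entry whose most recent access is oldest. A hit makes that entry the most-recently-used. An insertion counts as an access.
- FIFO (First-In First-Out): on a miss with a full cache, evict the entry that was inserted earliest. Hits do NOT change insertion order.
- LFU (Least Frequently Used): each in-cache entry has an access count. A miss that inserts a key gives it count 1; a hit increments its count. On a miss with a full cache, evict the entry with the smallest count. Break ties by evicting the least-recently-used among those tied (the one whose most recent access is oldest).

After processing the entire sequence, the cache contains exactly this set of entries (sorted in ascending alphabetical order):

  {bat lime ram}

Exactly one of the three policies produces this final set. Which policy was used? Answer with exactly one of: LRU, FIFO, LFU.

Simulating under each policy and comparing final sets:
  LRU: final set = {lime peach ram} -> differs
  FIFO: final set = {bat lime ram} -> MATCHES target
  LFU: final set = {lime peach ram} -> differs
Only FIFO produces the target set.

Answer: FIFO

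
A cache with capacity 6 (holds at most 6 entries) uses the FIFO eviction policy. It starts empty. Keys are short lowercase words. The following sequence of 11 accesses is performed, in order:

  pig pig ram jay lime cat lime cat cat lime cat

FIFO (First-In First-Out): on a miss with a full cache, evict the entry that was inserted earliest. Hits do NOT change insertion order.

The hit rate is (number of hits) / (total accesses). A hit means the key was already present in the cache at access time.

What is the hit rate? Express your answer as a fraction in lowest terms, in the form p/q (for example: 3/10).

Answer: 6/11

Derivation:
FIFO simulation (capacity=6):
  1. access pig: MISS. Cache (old->new): [pig]
  2. access pig: HIT. Cache (old->new): [pig]
  3. access ram: MISS. Cache (old->new): [pig ram]
  4. access jay: MISS. Cache (old->new): [pig ram jay]
  5. access lime: MISS. Cache (old->new): [pig ram jay lime]
  6. access cat: MISS. Cache (old->new): [pig ram jay lime cat]
  7. access lime: HIT. Cache (old->new): [pig ram jay lime cat]
  8. access cat: HIT. Cache (old->new): [pig ram jay lime cat]
  9. access cat: HIT. Cache (old->new): [pig ram jay lime cat]
  10. access lime: HIT. Cache (old->new): [pig ram jay lime cat]
  11. access cat: HIT. Cache (old->new): [pig ram jay lime cat]
Total: 6 hits, 5 misses, 0 evictions

Hit rate = 6/11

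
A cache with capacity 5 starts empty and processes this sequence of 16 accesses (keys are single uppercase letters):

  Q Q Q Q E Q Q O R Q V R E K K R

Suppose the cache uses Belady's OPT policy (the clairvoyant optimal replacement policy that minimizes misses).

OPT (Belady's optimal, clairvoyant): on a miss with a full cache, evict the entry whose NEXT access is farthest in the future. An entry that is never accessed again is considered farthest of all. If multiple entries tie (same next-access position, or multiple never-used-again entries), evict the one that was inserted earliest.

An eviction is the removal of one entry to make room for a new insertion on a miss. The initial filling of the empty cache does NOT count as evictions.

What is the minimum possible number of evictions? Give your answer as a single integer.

Answer: 1

Derivation:
OPT (Belady) simulation (capacity=5):
  1. access Q: MISS. Cache: [Q]
  2. access Q: HIT. Next use of Q: step 3. Cache: [Q]
  3. access Q: HIT. Next use of Q: step 4. Cache: [Q]
  4. access Q: HIT. Next use of Q: step 6. Cache: [Q]
  5. access E: MISS. Cache: [Q E]
  6. access Q: HIT. Next use of Q: step 7. Cache: [Q E]
  7. access Q: HIT. Next use of Q: step 10. Cache: [Q E]
  8. access O: MISS. Cache: [Q E O]
  9. access R: MISS. Cache: [Q E O R]
  10. access Q: HIT. Next use of Q: never. Cache: [Q E O R]
  11. access V: MISS. Cache: [Q E O R V]
  12. access R: HIT. Next use of R: step 16. Cache: [Q E O R V]
  13. access E: HIT. Next use of E: never. Cache: [Q E O R V]
  14. access K: MISS, evict Q (next use: never). Cache: [E O R V K]
  15. access K: HIT. Next use of K: never. Cache: [E O R V K]
  16. access R: HIT. Next use of R: never. Cache: [E O R V K]
Total: 10 hits, 6 misses, 1 evictions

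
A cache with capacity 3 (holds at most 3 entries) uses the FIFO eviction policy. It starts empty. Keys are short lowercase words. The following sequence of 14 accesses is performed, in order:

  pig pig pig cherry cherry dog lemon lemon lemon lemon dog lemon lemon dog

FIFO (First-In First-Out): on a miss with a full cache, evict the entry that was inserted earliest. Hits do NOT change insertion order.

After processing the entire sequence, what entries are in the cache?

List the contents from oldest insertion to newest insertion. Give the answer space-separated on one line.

FIFO simulation (capacity=3):
  1. access pig: MISS. Cache (old->new): [pig]
  2. access pig: HIT. Cache (old->new): [pig]
  3. access pig: HIT. Cache (old->new): [pig]
  4. access cherry: MISS. Cache (old->new): [pig cherry]
  5. access cherry: HIT. Cache (old->new): [pig cherry]
  6. access dog: MISS. Cache (old->new): [pig cherry dog]
  7. access lemon: MISS, evict pig. Cache (old->new): [cherry dog lemon]
  8. access lemon: HIT. Cache (old->new): [cherry dog lemon]
  9. access lemon: HIT. Cache (old->new): [cherry dog lemon]
  10. access lemon: HIT. Cache (old->new): [cherry dog lemon]
  11. access dog: HIT. Cache (old->new): [cherry dog lemon]
  12. access lemon: HIT. Cache (old->new): [cherry dog lemon]
  13. access lemon: HIT. Cache (old->new): [cherry dog lemon]
  14. access dog: HIT. Cache (old->new): [cherry dog lemon]
Total: 10 hits, 4 misses, 1 evictions

Answer: cherry dog lemon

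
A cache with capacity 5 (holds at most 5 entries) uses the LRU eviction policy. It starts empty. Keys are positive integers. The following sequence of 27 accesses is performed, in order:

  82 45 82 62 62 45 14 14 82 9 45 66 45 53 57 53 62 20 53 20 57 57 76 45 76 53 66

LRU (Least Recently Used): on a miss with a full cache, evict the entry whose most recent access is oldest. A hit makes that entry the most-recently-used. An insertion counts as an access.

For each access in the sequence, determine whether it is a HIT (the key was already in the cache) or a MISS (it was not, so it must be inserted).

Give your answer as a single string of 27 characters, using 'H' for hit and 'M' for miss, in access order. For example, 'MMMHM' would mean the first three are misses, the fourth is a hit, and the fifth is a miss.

LRU simulation (capacity=5):
  1. access 82: MISS. Cache (LRU->MRU): [82]
  2. access 45: MISS. Cache (LRU->MRU): [82 45]
  3. access 82: HIT. Cache (LRU->MRU): [45 82]
  4. access 62: MISS. Cache (LRU->MRU): [45 82 62]
  5. access 62: HIT. Cache (LRU->MRU): [45 82 62]
  6. access 45: HIT. Cache (LRU->MRU): [82 62 45]
  7. access 14: MISS. Cache (LRU->MRU): [82 62 45 14]
  8. access 14: HIT. Cache (LRU->MRU): [82 62 45 14]
  9. access 82: HIT. Cache (LRU->MRU): [62 45 14 82]
  10. access 9: MISS. Cache (LRU->MRU): [62 45 14 82 9]
  11. access 45: HIT. Cache (LRU->MRU): [62 14 82 9 45]
  12. access 66: MISS, evict 62. Cache (LRU->MRU): [14 82 9 45 66]
  13. access 45: HIT. Cache (LRU->MRU): [14 82 9 66 45]
  14. access 53: MISS, evict 14. Cache (LRU->MRU): [82 9 66 45 53]
  15. access 57: MISS, evict 82. Cache (LRU->MRU): [9 66 45 53 57]
  16. access 53: HIT. Cache (LRU->MRU): [9 66 45 57 53]
  17. access 62: MISS, evict 9. Cache (LRU->MRU): [66 45 57 53 62]
  18. access 20: MISS, evict 66. Cache (LRU->MRU): [45 57 53 62 20]
  19. access 53: HIT. Cache (LRU->MRU): [45 57 62 20 53]
  20. access 20: HIT. Cache (LRU->MRU): [45 57 62 53 20]
  21. access 57: HIT. Cache (LRU->MRU): [45 62 53 20 57]
  22. access 57: HIT. Cache (LRU->MRU): [45 62 53 20 57]
  23. access 76: MISS, evict 45. Cache (LRU->MRU): [62 53 20 57 76]
  24. access 45: MISS, evict 62. Cache (LRU->MRU): [53 20 57 76 45]
  25. access 76: HIT. Cache (LRU->MRU): [53 20 57 45 76]
  26. access 53: HIT. Cache (LRU->MRU): [20 57 45 76 53]
  27. access 66: MISS, evict 20. Cache (LRU->MRU): [57 45 76 53 66]
Total: 14 hits, 13 misses, 8 evictions

Answer: MMHMHHMHHMHMHMMHMMHHHHMMHHM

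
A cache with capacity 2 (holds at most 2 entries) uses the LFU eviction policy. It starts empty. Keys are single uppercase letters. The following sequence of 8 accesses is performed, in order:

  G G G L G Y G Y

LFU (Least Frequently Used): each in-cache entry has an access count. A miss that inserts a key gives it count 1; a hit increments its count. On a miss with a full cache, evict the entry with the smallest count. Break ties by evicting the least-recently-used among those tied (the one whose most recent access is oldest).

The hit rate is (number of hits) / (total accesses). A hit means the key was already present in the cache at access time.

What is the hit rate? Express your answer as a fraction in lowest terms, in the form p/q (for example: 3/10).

LFU simulation (capacity=2):
  1. access G: MISS. Cache: [G(c=1)]
  2. access G: HIT, count now 2. Cache: [G(c=2)]
  3. access G: HIT, count now 3. Cache: [G(c=3)]
  4. access L: MISS. Cache: [L(c=1) G(c=3)]
  5. access G: HIT, count now 4. Cache: [L(c=1) G(c=4)]
  6. access Y: MISS, evict L(c=1). Cache: [Y(c=1) G(c=4)]
  7. access G: HIT, count now 5. Cache: [Y(c=1) G(c=5)]
  8. access Y: HIT, count now 2. Cache: [Y(c=2) G(c=5)]
Total: 5 hits, 3 misses, 1 evictions

Hit rate = 5/8

Answer: 5/8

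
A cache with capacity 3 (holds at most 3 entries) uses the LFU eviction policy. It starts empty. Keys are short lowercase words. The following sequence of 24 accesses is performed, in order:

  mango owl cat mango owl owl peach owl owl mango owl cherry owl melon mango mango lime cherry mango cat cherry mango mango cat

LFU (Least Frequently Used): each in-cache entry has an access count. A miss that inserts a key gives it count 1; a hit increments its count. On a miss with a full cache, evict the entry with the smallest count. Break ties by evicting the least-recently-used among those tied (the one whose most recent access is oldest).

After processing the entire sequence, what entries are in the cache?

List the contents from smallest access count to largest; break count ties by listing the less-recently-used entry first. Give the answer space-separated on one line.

Answer: cat owl mango

Derivation:
LFU simulation (capacity=3):
  1. access mango: MISS. Cache: [mango(c=1)]
  2. access owl: MISS. Cache: [mango(c=1) owl(c=1)]
  3. access cat: MISS. Cache: [mango(c=1) owl(c=1) cat(c=1)]
  4. access mango: HIT, count now 2. Cache: [owl(c=1) cat(c=1) mango(c=2)]
  5. access owl: HIT, count now 2. Cache: [cat(c=1) mango(c=2) owl(c=2)]
  6. access owl: HIT, count now 3. Cache: [cat(c=1) mango(c=2) owl(c=3)]
  7. access peach: MISS, evict cat(c=1). Cache: [peach(c=1) mango(c=2) owl(c=3)]
  8. access owl: HIT, count now 4. Cache: [peach(c=1) mango(c=2) owl(c=4)]
  9. access owl: HIT, count now 5. Cache: [peach(c=1) mango(c=2) owl(c=5)]
  10. access mango: HIT, count now 3. Cache: [peach(c=1) mango(c=3) owl(c=5)]
  11. access owl: HIT, count now 6. Cache: [peach(c=1) mango(c=3) owl(c=6)]
  12. access cherry: MISS, evict peach(c=1). Cache: [cherry(c=1) mango(c=3) owl(c=6)]
  13. access owl: HIT, count now 7. Cache: [cherry(c=1) mango(c=3) owl(c=7)]
  14. access melon: MISS, evict cherry(c=1). Cache: [melon(c=1) mango(c=3) owl(c=7)]
  15. access mango: HIT, count now 4. Cache: [melon(c=1) mango(c=4) owl(c=7)]
  16. access mango: HIT, count now 5. Cache: [melon(c=1) mango(c=5) owl(c=7)]
  17. access lime: MISS, evict melon(c=1). Cache: [lime(c=1) mango(c=5) owl(c=7)]
  18. access cherry: MISS, evict lime(c=1). Cache: [cherry(c=1) mango(c=5) owl(c=7)]
  19. access mango: HIT, count now 6. Cache: [cherry(c=1) mango(c=6) owl(c=7)]
  20. access cat: MISS, evict cherry(c=1). Cache: [cat(c=1) mango(c=6) owl(c=7)]
  21. access cherry: MISS, evict cat(c=1). Cache: [cherry(c=1) mango(c=6) owl(c=7)]
  22. access mango: HIT, count now 7. Cache: [cherry(c=1) owl(c=7) mango(c=7)]
  23. access mango: HIT, count now 8. Cache: [cherry(c=1) owl(c=7) mango(c=8)]
  24. access cat: MISS, evict cherry(c=1). Cache: [cat(c=1) owl(c=7) mango(c=8)]
Total: 13 hits, 11 misses, 8 evictions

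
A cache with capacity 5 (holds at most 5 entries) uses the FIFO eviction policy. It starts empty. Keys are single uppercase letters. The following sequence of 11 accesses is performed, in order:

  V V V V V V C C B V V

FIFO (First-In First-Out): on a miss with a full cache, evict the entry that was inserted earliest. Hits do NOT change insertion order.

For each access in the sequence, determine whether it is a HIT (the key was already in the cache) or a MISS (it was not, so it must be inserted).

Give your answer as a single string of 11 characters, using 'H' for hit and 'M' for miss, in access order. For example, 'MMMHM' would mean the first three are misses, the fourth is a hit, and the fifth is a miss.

Answer: MHHHHHMHMHH

Derivation:
FIFO simulation (capacity=5):
  1. access V: MISS. Cache (old->new): [V]
  2. access V: HIT. Cache (old->new): [V]
  3. access V: HIT. Cache (old->new): [V]
  4. access V: HIT. Cache (old->new): [V]
  5. access V: HIT. Cache (old->new): [V]
  6. access V: HIT. Cache (old->new): [V]
  7. access C: MISS. Cache (old->new): [V C]
  8. access C: HIT. Cache (old->new): [V C]
  9. access B: MISS. Cache (old->new): [V C B]
  10. access V: HIT. Cache (old->new): [V C B]
  11. access V: HIT. Cache (old->new): [V C B]
Total: 8 hits, 3 misses, 0 evictions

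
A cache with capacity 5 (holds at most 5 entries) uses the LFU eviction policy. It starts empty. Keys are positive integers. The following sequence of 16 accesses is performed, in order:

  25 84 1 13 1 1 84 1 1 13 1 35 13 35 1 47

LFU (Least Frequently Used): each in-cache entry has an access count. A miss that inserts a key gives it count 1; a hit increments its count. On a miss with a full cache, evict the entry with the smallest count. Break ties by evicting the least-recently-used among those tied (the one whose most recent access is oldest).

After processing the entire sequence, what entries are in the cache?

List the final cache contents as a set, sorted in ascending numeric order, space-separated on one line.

LFU simulation (capacity=5):
  1. access 25: MISS. Cache: [25(c=1)]
  2. access 84: MISS. Cache: [25(c=1) 84(c=1)]
  3. access 1: MISS. Cache: [25(c=1) 84(c=1) 1(c=1)]
  4. access 13: MISS. Cache: [25(c=1) 84(c=1) 1(c=1) 13(c=1)]
  5. access 1: HIT, count now 2. Cache: [25(c=1) 84(c=1) 13(c=1) 1(c=2)]
  6. access 1: HIT, count now 3. Cache: [25(c=1) 84(c=1) 13(c=1) 1(c=3)]
  7. access 84: HIT, count now 2. Cache: [25(c=1) 13(c=1) 84(c=2) 1(c=3)]
  8. access 1: HIT, count now 4. Cache: [25(c=1) 13(c=1) 84(c=2) 1(c=4)]
  9. access 1: HIT, count now 5. Cache: [25(c=1) 13(c=1) 84(c=2) 1(c=5)]
  10. access 13: HIT, count now 2. Cache: [25(c=1) 84(c=2) 13(c=2) 1(c=5)]
  11. access 1: HIT, count now 6. Cache: [25(c=1) 84(c=2) 13(c=2) 1(c=6)]
  12. access 35: MISS. Cache: [25(c=1) 35(c=1) 84(c=2) 13(c=2) 1(c=6)]
  13. access 13: HIT, count now 3. Cache: [25(c=1) 35(c=1) 84(c=2) 13(c=3) 1(c=6)]
  14. access 35: HIT, count now 2. Cache: [25(c=1) 84(c=2) 35(c=2) 13(c=3) 1(c=6)]
  15. access 1: HIT, count now 7. Cache: [25(c=1) 84(c=2) 35(c=2) 13(c=3) 1(c=7)]
  16. access 47: MISS, evict 25(c=1). Cache: [47(c=1) 84(c=2) 35(c=2) 13(c=3) 1(c=7)]
Total: 10 hits, 6 misses, 1 evictions

Answer: 1 13 35 47 84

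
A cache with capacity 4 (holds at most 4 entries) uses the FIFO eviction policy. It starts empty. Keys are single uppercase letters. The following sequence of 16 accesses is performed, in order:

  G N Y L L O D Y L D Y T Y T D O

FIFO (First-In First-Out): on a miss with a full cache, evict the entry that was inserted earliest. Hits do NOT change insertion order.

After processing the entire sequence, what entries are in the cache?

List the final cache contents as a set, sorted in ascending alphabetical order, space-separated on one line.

Answer: D O T Y

Derivation:
FIFO simulation (capacity=4):
  1. access G: MISS. Cache (old->new): [G]
  2. access N: MISS. Cache (old->new): [G N]
  3. access Y: MISS. Cache (old->new): [G N Y]
  4. access L: MISS. Cache (old->new): [G N Y L]
  5. access L: HIT. Cache (old->new): [G N Y L]
  6. access O: MISS, evict G. Cache (old->new): [N Y L O]
  7. access D: MISS, evict N. Cache (old->new): [Y L O D]
  8. access Y: HIT. Cache (old->new): [Y L O D]
  9. access L: HIT. Cache (old->new): [Y L O D]
  10. access D: HIT. Cache (old->new): [Y L O D]
  11. access Y: HIT. Cache (old->new): [Y L O D]
  12. access T: MISS, evict Y. Cache (old->new): [L O D T]
  13. access Y: MISS, evict L. Cache (old->new): [O D T Y]
  14. access T: HIT. Cache (old->new): [O D T Y]
  15. access D: HIT. Cache (old->new): [O D T Y]
  16. access O: HIT. Cache (old->new): [O D T Y]
Total: 8 hits, 8 misses, 4 evictions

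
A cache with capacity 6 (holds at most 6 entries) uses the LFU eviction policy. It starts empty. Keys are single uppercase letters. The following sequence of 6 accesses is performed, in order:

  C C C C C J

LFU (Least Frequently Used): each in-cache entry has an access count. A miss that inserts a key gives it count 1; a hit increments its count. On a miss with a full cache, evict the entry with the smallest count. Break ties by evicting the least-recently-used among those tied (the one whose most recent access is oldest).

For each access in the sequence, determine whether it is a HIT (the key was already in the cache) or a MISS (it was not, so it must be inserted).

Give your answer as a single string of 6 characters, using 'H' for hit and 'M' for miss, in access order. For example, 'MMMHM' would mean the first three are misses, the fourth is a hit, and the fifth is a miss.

Answer: MHHHHM

Derivation:
LFU simulation (capacity=6):
  1. access C: MISS. Cache: [C(c=1)]
  2. access C: HIT, count now 2. Cache: [C(c=2)]
  3. access C: HIT, count now 3. Cache: [C(c=3)]
  4. access C: HIT, count now 4. Cache: [C(c=4)]
  5. access C: HIT, count now 5. Cache: [C(c=5)]
  6. access J: MISS. Cache: [J(c=1) C(c=5)]
Total: 4 hits, 2 misses, 0 evictions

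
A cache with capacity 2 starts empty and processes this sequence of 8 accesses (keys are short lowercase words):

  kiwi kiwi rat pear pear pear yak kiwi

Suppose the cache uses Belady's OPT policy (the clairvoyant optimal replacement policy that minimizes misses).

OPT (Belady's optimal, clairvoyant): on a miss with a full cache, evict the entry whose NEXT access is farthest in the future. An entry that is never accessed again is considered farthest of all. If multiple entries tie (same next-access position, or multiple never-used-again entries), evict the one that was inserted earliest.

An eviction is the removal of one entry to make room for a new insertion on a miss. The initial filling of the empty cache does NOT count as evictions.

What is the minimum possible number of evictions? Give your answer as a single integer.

OPT (Belady) simulation (capacity=2):
  1. access kiwi: MISS. Cache: [kiwi]
  2. access kiwi: HIT. Next use of kiwi: step 8. Cache: [kiwi]
  3. access rat: MISS. Cache: [kiwi rat]
  4. access pear: MISS, evict rat (next use: never). Cache: [kiwi pear]
  5. access pear: HIT. Next use of pear: step 6. Cache: [kiwi pear]
  6. access pear: HIT. Next use of pear: never. Cache: [kiwi pear]
  7. access yak: MISS, evict pear (next use: never). Cache: [kiwi yak]
  8. access kiwi: HIT. Next use of kiwi: never. Cache: [kiwi yak]
Total: 4 hits, 4 misses, 2 evictions

Answer: 2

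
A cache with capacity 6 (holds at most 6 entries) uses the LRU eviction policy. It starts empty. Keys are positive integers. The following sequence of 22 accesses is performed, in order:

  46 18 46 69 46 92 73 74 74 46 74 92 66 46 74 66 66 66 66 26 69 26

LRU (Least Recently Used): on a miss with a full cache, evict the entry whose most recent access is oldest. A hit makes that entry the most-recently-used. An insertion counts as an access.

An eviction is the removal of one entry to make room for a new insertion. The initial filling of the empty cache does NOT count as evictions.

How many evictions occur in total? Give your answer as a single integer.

LRU simulation (capacity=6):
  1. access 46: MISS. Cache (LRU->MRU): [46]
  2. access 18: MISS. Cache (LRU->MRU): [46 18]
  3. access 46: HIT. Cache (LRU->MRU): [18 46]
  4. access 69: MISS. Cache (LRU->MRU): [18 46 69]
  5. access 46: HIT. Cache (LRU->MRU): [18 69 46]
  6. access 92: MISS. Cache (LRU->MRU): [18 69 46 92]
  7. access 73: MISS. Cache (LRU->MRU): [18 69 46 92 73]
  8. access 74: MISS. Cache (LRU->MRU): [18 69 46 92 73 74]
  9. access 74: HIT. Cache (LRU->MRU): [18 69 46 92 73 74]
  10. access 46: HIT. Cache (LRU->MRU): [18 69 92 73 74 46]
  11. access 74: HIT. Cache (LRU->MRU): [18 69 92 73 46 74]
  12. access 92: HIT. Cache (LRU->MRU): [18 69 73 46 74 92]
  13. access 66: MISS, evict 18. Cache (LRU->MRU): [69 73 46 74 92 66]
  14. access 46: HIT. Cache (LRU->MRU): [69 73 74 92 66 46]
  15. access 74: HIT. Cache (LRU->MRU): [69 73 92 66 46 74]
  16. access 66: HIT. Cache (LRU->MRU): [69 73 92 46 74 66]
  17. access 66: HIT. Cache (LRU->MRU): [69 73 92 46 74 66]
  18. access 66: HIT. Cache (LRU->MRU): [69 73 92 46 74 66]
  19. access 66: HIT. Cache (LRU->MRU): [69 73 92 46 74 66]
  20. access 26: MISS, evict 69. Cache (LRU->MRU): [73 92 46 74 66 26]
  21. access 69: MISS, evict 73. Cache (LRU->MRU): [92 46 74 66 26 69]
  22. access 26: HIT. Cache (LRU->MRU): [92 46 74 66 69 26]
Total: 13 hits, 9 misses, 3 evictions

Answer: 3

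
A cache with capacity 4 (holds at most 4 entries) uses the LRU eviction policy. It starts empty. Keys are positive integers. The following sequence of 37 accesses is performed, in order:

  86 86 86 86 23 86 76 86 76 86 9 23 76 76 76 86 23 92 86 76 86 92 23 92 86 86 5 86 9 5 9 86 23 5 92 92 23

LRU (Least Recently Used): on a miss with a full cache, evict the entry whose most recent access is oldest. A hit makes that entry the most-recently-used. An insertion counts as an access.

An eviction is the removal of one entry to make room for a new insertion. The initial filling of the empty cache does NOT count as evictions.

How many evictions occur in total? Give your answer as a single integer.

Answer: 5

Derivation:
LRU simulation (capacity=4):
  1. access 86: MISS. Cache (LRU->MRU): [86]
  2. access 86: HIT. Cache (LRU->MRU): [86]
  3. access 86: HIT. Cache (LRU->MRU): [86]
  4. access 86: HIT. Cache (LRU->MRU): [86]
  5. access 23: MISS. Cache (LRU->MRU): [86 23]
  6. access 86: HIT. Cache (LRU->MRU): [23 86]
  7. access 76: MISS. Cache (LRU->MRU): [23 86 76]
  8. access 86: HIT. Cache (LRU->MRU): [23 76 86]
  9. access 76: HIT. Cache (LRU->MRU): [23 86 76]
  10. access 86: HIT. Cache (LRU->MRU): [23 76 86]
  11. access 9: MISS. Cache (LRU->MRU): [23 76 86 9]
  12. access 23: HIT. Cache (LRU->MRU): [76 86 9 23]
  13. access 76: HIT. Cache (LRU->MRU): [86 9 23 76]
  14. access 76: HIT. Cache (LRU->MRU): [86 9 23 76]
  15. access 76: HIT. Cache (LRU->MRU): [86 9 23 76]
  16. access 86: HIT. Cache (LRU->MRU): [9 23 76 86]
  17. access 23: HIT. Cache (LRU->MRU): [9 76 86 23]
  18. access 92: MISS, evict 9. Cache (LRU->MRU): [76 86 23 92]
  19. access 86: HIT. Cache (LRU->MRU): [76 23 92 86]
  20. access 76: HIT. Cache (LRU->MRU): [23 92 86 76]
  21. access 86: HIT. Cache (LRU->MRU): [23 92 76 86]
  22. access 92: HIT. Cache (LRU->MRU): [23 76 86 92]
  23. access 23: HIT. Cache (LRU->MRU): [76 86 92 23]
  24. access 92: HIT. Cache (LRU->MRU): [76 86 23 92]
  25. access 86: HIT. Cache (LRU->MRU): [76 23 92 86]
  26. access 86: HIT. Cache (LRU->MRU): [76 23 92 86]
  27. access 5: MISS, evict 76. Cache (LRU->MRU): [23 92 86 5]
  28. access 86: HIT. Cache (LRU->MRU): [23 92 5 86]
  29. access 9: MISS, evict 23. Cache (LRU->MRU): [92 5 86 9]
  30. access 5: HIT. Cache (LRU->MRU): [92 86 9 5]
  31. access 9: HIT. Cache (LRU->MRU): [92 86 5 9]
  32. access 86: HIT. Cache (LRU->MRU): [92 5 9 86]
  33. access 23: MISS, evict 92. Cache (LRU->MRU): [5 9 86 23]
  34. access 5: HIT. Cache (LRU->MRU): [9 86 23 5]
  35. access 92: MISS, evict 9. Cache (LRU->MRU): [86 23 5 92]
  36. access 92: HIT. Cache (LRU->MRU): [86 23 5 92]
  37. access 23: HIT. Cache (LRU->MRU): [86 5 92 23]
Total: 28 hits, 9 misses, 5 evictions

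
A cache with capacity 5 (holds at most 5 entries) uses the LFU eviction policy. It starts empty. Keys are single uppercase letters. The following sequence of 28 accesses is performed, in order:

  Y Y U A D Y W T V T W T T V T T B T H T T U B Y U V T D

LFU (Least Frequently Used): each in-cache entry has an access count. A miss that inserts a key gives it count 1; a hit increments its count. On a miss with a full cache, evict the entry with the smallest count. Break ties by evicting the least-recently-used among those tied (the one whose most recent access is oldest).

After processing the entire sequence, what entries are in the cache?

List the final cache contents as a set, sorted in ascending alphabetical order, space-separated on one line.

Answer: D T V W Y

Derivation:
LFU simulation (capacity=5):
  1. access Y: MISS. Cache: [Y(c=1)]
  2. access Y: HIT, count now 2. Cache: [Y(c=2)]
  3. access U: MISS. Cache: [U(c=1) Y(c=2)]
  4. access A: MISS. Cache: [U(c=1) A(c=1) Y(c=2)]
  5. access D: MISS. Cache: [U(c=1) A(c=1) D(c=1) Y(c=2)]
  6. access Y: HIT, count now 3. Cache: [U(c=1) A(c=1) D(c=1) Y(c=3)]
  7. access W: MISS. Cache: [U(c=1) A(c=1) D(c=1) W(c=1) Y(c=3)]
  8. access T: MISS, evict U(c=1). Cache: [A(c=1) D(c=1) W(c=1) T(c=1) Y(c=3)]
  9. access V: MISS, evict A(c=1). Cache: [D(c=1) W(c=1) T(c=1) V(c=1) Y(c=3)]
  10. access T: HIT, count now 2. Cache: [D(c=1) W(c=1) V(c=1) T(c=2) Y(c=3)]
  11. access W: HIT, count now 2. Cache: [D(c=1) V(c=1) T(c=2) W(c=2) Y(c=3)]
  12. access T: HIT, count now 3. Cache: [D(c=1) V(c=1) W(c=2) Y(c=3) T(c=3)]
  13. access T: HIT, count now 4. Cache: [D(c=1) V(c=1) W(c=2) Y(c=3) T(c=4)]
  14. access V: HIT, count now 2. Cache: [D(c=1) W(c=2) V(c=2) Y(c=3) T(c=4)]
  15. access T: HIT, count now 5. Cache: [D(c=1) W(c=2) V(c=2) Y(c=3) T(c=5)]
  16. access T: HIT, count now 6. Cache: [D(c=1) W(c=2) V(c=2) Y(c=3) T(c=6)]
  17. access B: MISS, evict D(c=1). Cache: [B(c=1) W(c=2) V(c=2) Y(c=3) T(c=6)]
  18. access T: HIT, count now 7. Cache: [B(c=1) W(c=2) V(c=2) Y(c=3) T(c=7)]
  19. access H: MISS, evict B(c=1). Cache: [H(c=1) W(c=2) V(c=2) Y(c=3) T(c=7)]
  20. access T: HIT, count now 8. Cache: [H(c=1) W(c=2) V(c=2) Y(c=3) T(c=8)]
  21. access T: HIT, count now 9. Cache: [H(c=1) W(c=2) V(c=2) Y(c=3) T(c=9)]
  22. access U: MISS, evict H(c=1). Cache: [U(c=1) W(c=2) V(c=2) Y(c=3) T(c=9)]
  23. access B: MISS, evict U(c=1). Cache: [B(c=1) W(c=2) V(c=2) Y(c=3) T(c=9)]
  24. access Y: HIT, count now 4. Cache: [B(c=1) W(c=2) V(c=2) Y(c=4) T(c=9)]
  25. access U: MISS, evict B(c=1). Cache: [U(c=1) W(c=2) V(c=2) Y(c=4) T(c=9)]
  26. access V: HIT, count now 3. Cache: [U(c=1) W(c=2) V(c=3) Y(c=4) T(c=9)]
  27. access T: HIT, count now 10. Cache: [U(c=1) W(c=2) V(c=3) Y(c=4) T(c=10)]
  28. access D: MISS, evict U(c=1). Cache: [D(c=1) W(c=2) V(c=3) Y(c=4) T(c=10)]
Total: 15 hits, 13 misses, 8 evictions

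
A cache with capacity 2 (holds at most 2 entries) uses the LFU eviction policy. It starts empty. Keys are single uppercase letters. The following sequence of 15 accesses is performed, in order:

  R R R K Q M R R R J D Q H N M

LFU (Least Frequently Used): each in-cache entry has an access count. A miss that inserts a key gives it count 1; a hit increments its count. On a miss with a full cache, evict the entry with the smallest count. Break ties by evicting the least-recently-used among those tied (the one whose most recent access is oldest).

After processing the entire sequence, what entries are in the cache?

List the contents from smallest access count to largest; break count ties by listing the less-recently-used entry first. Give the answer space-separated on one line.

LFU simulation (capacity=2):
  1. access R: MISS. Cache: [R(c=1)]
  2. access R: HIT, count now 2. Cache: [R(c=2)]
  3. access R: HIT, count now 3. Cache: [R(c=3)]
  4. access K: MISS. Cache: [K(c=1) R(c=3)]
  5. access Q: MISS, evict K(c=1). Cache: [Q(c=1) R(c=3)]
  6. access M: MISS, evict Q(c=1). Cache: [M(c=1) R(c=3)]
  7. access R: HIT, count now 4. Cache: [M(c=1) R(c=4)]
  8. access R: HIT, count now 5. Cache: [M(c=1) R(c=5)]
  9. access R: HIT, count now 6. Cache: [M(c=1) R(c=6)]
  10. access J: MISS, evict M(c=1). Cache: [J(c=1) R(c=6)]
  11. access D: MISS, evict J(c=1). Cache: [D(c=1) R(c=6)]
  12. access Q: MISS, evict D(c=1). Cache: [Q(c=1) R(c=6)]
  13. access H: MISS, evict Q(c=1). Cache: [H(c=1) R(c=6)]
  14. access N: MISS, evict H(c=1). Cache: [N(c=1) R(c=6)]
  15. access M: MISS, evict N(c=1). Cache: [M(c=1) R(c=6)]
Total: 5 hits, 10 misses, 8 evictions

Answer: M R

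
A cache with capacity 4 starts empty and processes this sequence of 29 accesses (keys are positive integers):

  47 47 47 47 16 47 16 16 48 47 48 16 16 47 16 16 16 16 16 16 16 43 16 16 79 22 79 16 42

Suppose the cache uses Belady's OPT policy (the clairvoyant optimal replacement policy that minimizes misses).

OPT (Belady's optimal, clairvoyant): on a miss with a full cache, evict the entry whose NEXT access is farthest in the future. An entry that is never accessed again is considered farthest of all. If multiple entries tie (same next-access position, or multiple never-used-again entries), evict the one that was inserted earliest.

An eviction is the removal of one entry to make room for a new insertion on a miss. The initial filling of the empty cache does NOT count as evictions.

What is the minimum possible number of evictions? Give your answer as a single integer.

OPT (Belady) simulation (capacity=4):
  1. access 47: MISS. Cache: [47]
  2. access 47: HIT. Next use of 47: step 3. Cache: [47]
  3. access 47: HIT. Next use of 47: step 4. Cache: [47]
  4. access 47: HIT. Next use of 47: step 6. Cache: [47]
  5. access 16: MISS. Cache: [47 16]
  6. access 47: HIT. Next use of 47: step 10. Cache: [47 16]
  7. access 16: HIT. Next use of 16: step 8. Cache: [47 16]
  8. access 16: HIT. Next use of 16: step 12. Cache: [47 16]
  9. access 48: MISS. Cache: [47 16 48]
  10. access 47: HIT. Next use of 47: step 14. Cache: [47 16 48]
  11. access 48: HIT. Next use of 48: never. Cache: [47 16 48]
  12. access 16: HIT. Next use of 16: step 13. Cache: [47 16 48]
  13. access 16: HIT. Next use of 16: step 15. Cache: [47 16 48]
  14. access 47: HIT. Next use of 47: never. Cache: [47 16 48]
  15. access 16: HIT. Next use of 16: step 16. Cache: [47 16 48]
  16. access 16: HIT. Next use of 16: step 17. Cache: [47 16 48]
  17. access 16: HIT. Next use of 16: step 18. Cache: [47 16 48]
  18. access 16: HIT. Next use of 16: step 19. Cache: [47 16 48]
  19. access 16: HIT. Next use of 16: step 20. Cache: [47 16 48]
  20. access 16: HIT. Next use of 16: step 21. Cache: [47 16 48]
  21. access 16: HIT. Next use of 16: step 23. Cache: [47 16 48]
  22. access 43: MISS. Cache: [47 16 48 43]
  23. access 16: HIT. Next use of 16: step 24. Cache: [47 16 48 43]
  24. access 16: HIT. Next use of 16: step 28. Cache: [47 16 48 43]
  25. access 79: MISS, evict 47 (next use: never). Cache: [16 48 43 79]
  26. access 22: MISS, evict 48 (next use: never). Cache: [16 43 79 22]
  27. access 79: HIT. Next use of 79: never. Cache: [16 43 79 22]
  28. access 16: HIT. Next use of 16: never. Cache: [16 43 79 22]
  29. access 42: MISS, evict 16 (next use: never). Cache: [43 79 22 42]
Total: 22 hits, 7 misses, 3 evictions

Answer: 3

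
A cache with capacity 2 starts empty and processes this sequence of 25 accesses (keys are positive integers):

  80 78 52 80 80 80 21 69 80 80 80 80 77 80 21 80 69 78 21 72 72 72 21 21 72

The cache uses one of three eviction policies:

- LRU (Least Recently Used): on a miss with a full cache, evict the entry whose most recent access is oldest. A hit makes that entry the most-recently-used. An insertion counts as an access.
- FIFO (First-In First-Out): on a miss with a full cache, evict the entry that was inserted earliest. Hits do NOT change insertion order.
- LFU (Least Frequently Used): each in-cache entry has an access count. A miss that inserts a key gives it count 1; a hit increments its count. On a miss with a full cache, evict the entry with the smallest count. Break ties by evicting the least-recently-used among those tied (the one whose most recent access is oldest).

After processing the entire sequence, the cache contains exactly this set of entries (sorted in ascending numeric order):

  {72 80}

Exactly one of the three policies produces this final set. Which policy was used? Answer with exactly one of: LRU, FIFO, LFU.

Simulating under each policy and comparing final sets:
  LRU: final set = {21 72} -> differs
  FIFO: final set = {21 72} -> differs
  LFU: final set = {72 80} -> MATCHES target
Only LFU produces the target set.

Answer: LFU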